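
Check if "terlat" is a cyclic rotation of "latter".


Word: "latter", Candidate: "terlat"
Method: check if candidate is substring of word+word
"latterlatter" contains "terlat"? Yes
Is rotation = Yes


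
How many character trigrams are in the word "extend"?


Word: "extend" (length 6)
Number of 3-grams = length - 3 + 1 = 6 - 3 + 1
= 4


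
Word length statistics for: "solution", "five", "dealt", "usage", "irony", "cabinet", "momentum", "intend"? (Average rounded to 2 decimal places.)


Lengths: "solution"=8, "five"=4, "dealt"=5, "usage"=5, "irony"=5, "cabinet"=7, "momentum"=8, "intend"=6
Sum = 48, Count = 8
Average = 48/8 = 6.00
= avg=6.00, min=4, max=8


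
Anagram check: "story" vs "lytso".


Word 1: "story" → sorted: orsty
Word 2: "lytso" → sorted: losty
Same letters? orsty != losty
Anagram = No


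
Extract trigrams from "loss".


Word: "loss" (length 4)
Number of trigrams = 4 - 3 + 1 = 2
  Position 0: "los"
  Position 1: "oss"
Trigrams = "los", "oss"


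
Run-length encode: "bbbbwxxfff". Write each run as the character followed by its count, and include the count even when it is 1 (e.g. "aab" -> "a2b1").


String: "bbbbwxxfff"
Scanning for consecutive runs:
  'b' x 4
  'w' x 1
  'x' x 2
  'f' x 3
RLE = "b4w1x2f3"


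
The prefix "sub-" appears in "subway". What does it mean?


Prefix: sub-
Example: subway (sub- + way)
Meaning = under / below


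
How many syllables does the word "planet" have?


Word: "planet"
Syllable breakdown: plan · et
Counting: 2 parts
= 2 syllables


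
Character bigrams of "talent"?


Word: "talent" (length 6)
Number of bigrams = 6 - 2 + 1 = 5
  Position 0: "ta"
  Position 1: "al"
  Position 2: "le"
  Position 3: "en"
  Position 4: "nt"
Bigrams = "ta", "al", "le", "en", "nt"


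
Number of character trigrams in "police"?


Word: "police" (length 6)
Number of 3-grams = length - 3 + 1 = 6 - 3 + 1
= 4


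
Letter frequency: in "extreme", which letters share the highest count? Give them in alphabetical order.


Word: "extreme"
Letter counts:
  'e': 3
  'm': 1
  'r': 1
  't': 1
  'x': 1
Maximum count = 3
Most frequent = 'e' (3 times each)


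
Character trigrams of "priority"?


Word: "priority" (length 8)
Number of trigrams = 8 - 3 + 1 = 6
  Position 0: "pri"
  Position 1: "rio"
  Position 2: "ior"
  Position 3: "ori"
  Position 4: "rit"
  Position 5: "ity"
Trigrams = "pri", "rio", "ior", "ori", "rit", "ity"


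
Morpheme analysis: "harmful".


Word: "harmful"
Morphemes: harm + -ful
Each morpheme carries meaning
= 2 morphemes


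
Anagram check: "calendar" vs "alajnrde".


Word 1: "calendar" → sorted: aacdelnr
Word 2: "alajnrde" → sorted: aadejlnr
Same letters? aacdelnr != aadejlnr
Anagram = No


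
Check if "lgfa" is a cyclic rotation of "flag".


Word: "flag", Candidate: "lgfa"
Method: check if candidate is substring of word+word
"flagflag" contains "lgfa"? No
Is rotation = No


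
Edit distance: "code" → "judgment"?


Word 1: "code" (length 4)
Word 2: "judgment" (length 8)
One optimal edit sequence (insert/delete/substitute each cost 1):
  1. substitute 'c' -> 'j'  (+1)
  2. substitute 'o' -> 'u'  (+1)
  3. keep 'd'
  4. insert 'g'  (+1)
  5. insert 'm'  (+1)
  6. keep 'e'
  7. insert 'n'  (+1)
  8. insert 't'  (+1)
Total edit operations: 6
Edit distance = 6


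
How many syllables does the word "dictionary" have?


Word: "dictionary"
Syllable breakdown: dic | tion | ar | y
Counting: 4 parts
= 4 syllables


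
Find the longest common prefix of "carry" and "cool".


Word 1: "carry"
Word 2: "cool"
Comparing from start:
  Pos 0: 'c' == 'c'
  Pos 1: 'a' != 'o' (stop)
LCP = "c" (length 1)


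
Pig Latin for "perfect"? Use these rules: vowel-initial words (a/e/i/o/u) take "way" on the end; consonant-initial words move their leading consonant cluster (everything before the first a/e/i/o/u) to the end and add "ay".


Word: "perfect"
Starts with consonant(s) → move to end, add 'ay'
Consonant cluster: "p"
Pig Latin = "erfectpay"


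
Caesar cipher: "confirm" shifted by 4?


Word: "confirm"
Shift: 4
Each letter → (letter + shift) mod 26:
  'c' (2) + 4 = 6 → 'g'
  'o' (14) + 4 = 18 → 's'
  'n' (13) + 4 = 17 → 'r'
  'f' (5) + 4 = 9 → 'j'
  'i' (8) + 4 = 12 → 'm'
  'r' (17) + 4 = 21 → 'v'
  'm' (12) + 4 = 16 → 'q'
Result = "gsrjmvq"


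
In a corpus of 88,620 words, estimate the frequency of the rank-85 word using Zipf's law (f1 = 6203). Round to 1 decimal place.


Zipf's law: f(r) = f(1) / r
f(1) = 6203
f(85) = 6203 / 85
= 73.0 occurrences


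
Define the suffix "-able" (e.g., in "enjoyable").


Suffix: -able
Example: enjoyable = enjoy + -able
Meaning = capable of


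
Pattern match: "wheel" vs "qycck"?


Pattern of "wheel": [0, 1, 2, 2, 3]
Pattern of "qycck": [0, 1, 2, 2, 3]
Patterns match
Same pattern = Yes


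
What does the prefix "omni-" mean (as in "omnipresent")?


Prefix: omni-
Example: omnipresent (omni- + present)
Meaning = all


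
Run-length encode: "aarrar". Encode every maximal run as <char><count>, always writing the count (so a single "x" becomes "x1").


String: "aarrar"
Scanning for consecutive runs:
  'a' x 2
  'r' x 2
  'a' x 1
  'r' x 1
RLE = "a2r2a1r1"


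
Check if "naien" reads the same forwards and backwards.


Word: "naien"
Reversed: "neian"
Forward == Backward? naien != neian
Palindrome = No


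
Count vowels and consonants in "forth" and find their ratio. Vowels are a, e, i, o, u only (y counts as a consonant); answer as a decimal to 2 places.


Word: "forth"
Vowels (a,e,i,o,u): 1
Consonants: 4
Ratio = 1/4
= 0.25


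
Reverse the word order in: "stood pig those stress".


Original: "stood pig those stress"
Words (1..n): stood | pig | those | stress
Reversed (n..1): stress | those | pig | stood
Result = "stress those pig stood"


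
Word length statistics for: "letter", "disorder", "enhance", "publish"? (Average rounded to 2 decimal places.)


Lengths: "letter"=6, "disorder"=8, "enhance"=7, "publish"=7
Sum = 28, Count = 4
Average = 28/4 = 7.00
= avg=7.00, min=6, max=8


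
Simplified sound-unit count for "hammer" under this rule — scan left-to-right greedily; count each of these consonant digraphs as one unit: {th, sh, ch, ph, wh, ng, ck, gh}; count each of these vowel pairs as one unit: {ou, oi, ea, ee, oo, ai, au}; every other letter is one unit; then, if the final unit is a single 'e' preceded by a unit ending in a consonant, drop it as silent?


Word: "hammer" (6 letters)
Left-to-right scan:
  [1] 'h' (letter)
  [2] 'a' (letter)
  [3] 'm' (letter)
  [4] 'm' (letter)
  [5] 'e' (letter)
  [6] 'r' (letter)
Units from scan: 6
Sound units = 6 units


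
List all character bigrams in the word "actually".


Word: "actually" (length 8)
Number of bigrams = 8 - 2 + 1 = 7
  Position 0: "ac"
  Position 1: "ct"
  Position 2: "tu"
  Position 3: "ua"
  Position 4: "al"
  Position 5: "ll"
  Position 6: "ly"
Bigrams = "ac", "ct", "tu", "ua", "al", "ll", "ly"


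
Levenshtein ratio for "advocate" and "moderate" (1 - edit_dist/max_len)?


Word 1: "advocate" (length 8)
Word 2: "moderate" (length 8)
One optimal edit sequence:
  1. substitute 'a' -> 'm'  (+1)
  2. substitute 'd' -> 'o'  (+1)
  3. substitute 'v' -> 'd'  (+1)
  4. substitute 'o' -> 'e'  (+1)
  5. substitute 'c' -> 'r'  (+1)
  6. keep 'a'
  7. keep 't'
  8. keep 'e'
Edit distance = 5
Max length = max(8, 8) = 8
Similarity = 1 - 5/8
= 0.3750


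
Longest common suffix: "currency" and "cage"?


Word 1: "currency"
Word 2: "cage"
Comparing from end:
  Pos -1: 'y' != 'e' (stop)
LCS = "" (length 0)


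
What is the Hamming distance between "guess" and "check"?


Comparing character by character (same length = 5):
  Pos 0: 'g' vs 'c' !=
  Pos 1: 'u' vs 'h' !=
  Pos 2: 'e' vs 'e' =
  Pos 3: 's' vs 'c' !=
  Pos 4: 's' vs 'k' !=
Hamming distance = 4


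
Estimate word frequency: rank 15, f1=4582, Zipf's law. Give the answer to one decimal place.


Zipf's law: f(r) = f(1) / r
f(1) = 4582
f(15) = 4582 / 15
= 305.5 occurrences


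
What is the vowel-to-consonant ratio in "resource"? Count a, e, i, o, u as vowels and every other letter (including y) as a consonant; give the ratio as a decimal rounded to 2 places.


Word: "resource"
Vowels (a,e,i,o,u): 4
Consonants: 4
Ratio = 4/4
= 1.00


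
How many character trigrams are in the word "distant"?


Word: "distant" (length 7)
Number of 3-grams = length - 3 + 1 = 7 - 3 + 1
= 5


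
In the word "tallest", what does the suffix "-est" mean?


Suffix: -est
As in: tallest -> tall + -est
Meaning = most


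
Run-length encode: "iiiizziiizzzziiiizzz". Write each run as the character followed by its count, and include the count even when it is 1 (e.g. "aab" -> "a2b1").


String: "iiiizziiizzzziiiizzz"
Scanning for consecutive runs:
  'i' x 4
  'z' x 2
  'i' x 3
  'z' x 4
  'i' x 4
  'z' x 3
RLE = "i4z2i3z4i4z3"


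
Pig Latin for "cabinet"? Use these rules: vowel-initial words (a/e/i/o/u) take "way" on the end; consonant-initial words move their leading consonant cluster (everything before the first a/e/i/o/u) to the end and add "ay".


Word: "cabinet"
Starts with consonant(s) → move to end, add 'ay'
Consonant cluster: "c"
Pig Latin = "abinetcay"


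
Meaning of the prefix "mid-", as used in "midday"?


Prefix: mid-
Example: midday (mid- + day)
Meaning = middle


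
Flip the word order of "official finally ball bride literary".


Original: "official finally ball bride literary"
Words (1..n): official | finally | ball | bride | literary
Reversed (n..1): literary | bride | ball | finally | official
Result = "literary bride ball finally official"


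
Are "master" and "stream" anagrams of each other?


Word 1: "master" → sorted: aemrst
Word 2: "stream" → sorted: aemrst
Same letters? aemrst == aemrst
Anagram = Yes


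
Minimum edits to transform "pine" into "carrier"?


Word 1: "pine" (length 4)
Word 2: "carrier" (length 7)
One optimal edit sequence (insert/delete/substitute each cost 1):
  1. insert 'c'  (+1)
  2. insert 'a'  (+1)
  3. insert 'r'  (+1)
  4. substitute 'p' -> 'r'  (+1)
  5. keep 'i'
  6. substitute 'n' -> 'e'  (+1)
  7. substitute 'e' -> 'r'  (+1)
Total edit operations: 6
Edit distance = 6


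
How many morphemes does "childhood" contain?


Word: "childhood"
Morphemes: child / -hood
Each morpheme carries meaning
= 2 morphemes


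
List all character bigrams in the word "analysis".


Word: "analysis" (length 8)
Number of bigrams = 8 - 2 + 1 = 7
  Position 0: "an"
  Position 1: "na"
  Position 2: "al"
  Position 3: "ly"
  Position 4: "ys"
  Position 5: "si"
  Position 6: "is"
Bigrams = "an", "na", "al", "ly", "ys", "si", "is"


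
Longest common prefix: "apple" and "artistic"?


Word 1: "apple"
Word 2: "artistic"
Comparing from start:
  Pos 0: 'a' == 'a'
  Pos 1: 'p' != 'r' (stop)
LCP = "a" (length 1)


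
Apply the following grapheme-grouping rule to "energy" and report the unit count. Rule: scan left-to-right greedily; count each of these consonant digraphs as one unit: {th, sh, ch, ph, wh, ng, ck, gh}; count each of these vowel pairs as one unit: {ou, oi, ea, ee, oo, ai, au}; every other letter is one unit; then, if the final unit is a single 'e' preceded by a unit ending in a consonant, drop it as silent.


Word: "energy" (6 letters)
Left-to-right scan:
  (1) 'e' (letter)
  (2) 'n' (letter)
  (3) 'e' (letter)
  (4) 'r' (letter)
  (5) 'g' (letter)
  (6) 'y' (letter)
Units from scan: 6
Sound units = 6 units


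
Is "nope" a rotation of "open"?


Word: "open", Candidate: "nope"
Method: check if candidate is substring of word+word
"openopen" contains "nope"? Yes
Is rotation = Yes


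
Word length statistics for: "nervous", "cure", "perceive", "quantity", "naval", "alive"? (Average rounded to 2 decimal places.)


Lengths: "nervous"=7, "cure"=4, "perceive"=8, "quantity"=8, "naval"=5, "alive"=5
Sum = 37, Count = 6
Average = 37/6 = 6.17
= avg=6.17, min=4, max=8


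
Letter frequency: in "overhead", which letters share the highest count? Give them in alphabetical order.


Word: "overhead"
Letter counts:
  'a': 1
  'd': 1
  'e': 2
  'h': 1
  'o': 1
  'r': 1
  'v': 1
Maximum count = 2
Most frequent = 'e' (2 times each)


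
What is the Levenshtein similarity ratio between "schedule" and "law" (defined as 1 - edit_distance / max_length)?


Word 1: "schedule" (length 8)
Word 2: "law" (length 3)
One optimal edit sequence:
  1. delete 's'  (+1)
  2. delete 'c'  (+1)
  3. delete 'h'  (+1)
  4. delete 'e'  (+1)
  5. delete 'd'  (+1)
  6. substitute 'u' -> 'l'  (+1)
  7. substitute 'l' -> 'a'  (+1)
  8. substitute 'e' -> 'w'  (+1)
Edit distance = 8
Max length = max(8, 3) = 8
Similarity = 1 - 8/8
= 0.0000


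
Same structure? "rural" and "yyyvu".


Pattern of "rural": [0, 1, 0, 2, 3]
Pattern of "yyyvu": [0, 0, 0, 1, 2]
Patterns do not match
Same pattern = No


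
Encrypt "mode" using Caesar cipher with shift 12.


Word: "mode"
Shift: 12
Each letter → (letter + shift) mod 26:
  'm' (12) + 12 = 24 → 'y'
  'o' (14) + 12 = 0 → 'a'
  'd' (3) + 12 = 15 → 'p'
  'e' (4) + 12 = 16 → 'q'
Result = "yapq"


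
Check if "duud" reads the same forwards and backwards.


Word: "duud"
Reversed: "duud"
Forward == Backward? duud == duud
Palindrome = Yes


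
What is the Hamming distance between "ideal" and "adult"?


Comparing character by character (same length = 5):
  Pos 0: 'i' vs 'a' !=
  Pos 1: 'd' vs 'd' =
  Pos 2: 'e' vs 'u' !=
  Pos 3: 'a' vs 'l' !=
  Pos 4: 'l' vs 't' !=
Hamming distance = 4


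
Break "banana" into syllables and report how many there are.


Word: "banana"
Syllable breakdown: ba / na / na
Counting: 3 parts
= 3 syllables


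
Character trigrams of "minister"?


Word: "minister" (length 8)
Number of trigrams = 8 - 3 + 1 = 6
  Position 0: "min"
  Position 1: "ini"
  Position 2: "nis"
  Position 3: "ist"
  Position 4: "ste"
  Position 5: "ter"
Trigrams = "min", "ini", "nis", "ist", "ste", "ter"


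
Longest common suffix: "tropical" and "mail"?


Word 1: "tropical"
Word 2: "mail"
Comparing from end:
  Pos -1: 'l' == 'l'
  Pos -2: 'a' != 'i' (stop)
LCS = "l" (length 1)


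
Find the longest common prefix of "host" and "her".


Word 1: "host"
Word 2: "her"
Comparing from start:
  Pos 0: 'h' == 'h'
  Pos 1: 'o' != 'e' (stop)
LCP = "h" (length 1)


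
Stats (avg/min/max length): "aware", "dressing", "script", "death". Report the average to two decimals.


Lengths: "aware"=5, "dressing"=8, "script"=6, "death"=5
Sum = 24, Count = 4
Average = 24/4 = 6.00
= avg=6.00, min=5, max=8


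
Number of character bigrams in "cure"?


Word: "cure" (length 4)
Number of 2-grams = length - 2 + 1 = 4 - 2 + 1
= 3


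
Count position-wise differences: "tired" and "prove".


Comparing character by character (same length = 5):
  Pos 0: 't' vs 'p' !=
  Pos 1: 'i' vs 'r' !=
  Pos 2: 'r' vs 'o' !=
  Pos 3: 'e' vs 'v' !=
  Pos 4: 'd' vs 'e' !=
Hamming distance = 5


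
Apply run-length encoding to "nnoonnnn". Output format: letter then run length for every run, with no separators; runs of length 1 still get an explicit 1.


String: "nnoonnnn"
Scanning for consecutive runs:
  'n' x 2
  'o' x 2
  'n' x 4
RLE = "n2o2n4"


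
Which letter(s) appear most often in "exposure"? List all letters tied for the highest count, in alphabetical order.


Word: "exposure"
Letter counts:
  'e': 2
  'o': 1
  'p': 1
  'r': 1
  's': 1
  'u': 1
  'x': 1
Maximum count = 2
Most frequent = 'e' (2 times each)


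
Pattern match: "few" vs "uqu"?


Pattern of "few": [0, 1, 2]
Pattern of "uqu": [0, 1, 0]
Patterns do not match
Same pattern = No


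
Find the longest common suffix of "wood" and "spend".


Word 1: "wood"
Word 2: "spend"
Comparing from end:
  Pos -1: 'd' == 'd'
  Pos -2: 'o' != 'n' (stop)
LCS = "d" (length 1)


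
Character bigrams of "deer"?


Word: "deer" (length 4)
Number of bigrams = 4 - 2 + 1 = 3
  Position 0: "de"
  Position 1: "ee"
  Position 2: "er"
Bigrams = "de", "ee", "er"


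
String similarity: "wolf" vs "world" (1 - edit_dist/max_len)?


Word 1: "wolf" (length 4)
Word 2: "world" (length 5)
One optimal edit sequence:
  1. keep 'w'
  2. keep 'o'
  3. insert 'r'  (+1)
  4. keep 'l'
  5. substitute 'f' -> 'd'  (+1)
Edit distance = 2
Max length = max(4, 5) = 5
Similarity = 1 - 2/5
= 0.6000


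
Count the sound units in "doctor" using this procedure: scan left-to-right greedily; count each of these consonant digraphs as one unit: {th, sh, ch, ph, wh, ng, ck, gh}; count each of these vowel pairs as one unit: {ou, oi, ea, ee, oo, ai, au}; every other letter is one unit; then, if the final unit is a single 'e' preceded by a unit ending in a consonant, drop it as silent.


Word: "doctor" (6 letters)
Left-to-right scan:
  [1] 'd' (letter)
  [2] 'o' (letter)
  [3] 'c' (letter)
  [4] 't' (letter)
  [5] 'o' (letter)
  [6] 'r' (letter)
Units from scan: 6
Sound units = 6 units


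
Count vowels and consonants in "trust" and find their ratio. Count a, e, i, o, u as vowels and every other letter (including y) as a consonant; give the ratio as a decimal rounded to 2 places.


Word: "trust"
Vowels (a,e,i,o,u): 1
Consonants: 4
Ratio = 1/4
= 0.25


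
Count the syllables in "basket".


Word: "basket"
Syllable breakdown: bas | ket
Counting: 2 parts
= 2 syllables


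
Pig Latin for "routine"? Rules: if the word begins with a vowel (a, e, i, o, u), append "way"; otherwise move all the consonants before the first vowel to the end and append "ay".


Word: "routine"
Starts with consonant(s) → move to end, add 'ay'
Consonant cluster: "r"
Pig Latin = "outineray"


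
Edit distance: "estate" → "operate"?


Word 1: "estate" (length 6)
Word 2: "operate" (length 7)
One optimal edit sequence (insert/delete/substitute each cost 1):
  1. insert 'o'  (+1)
  2. substitute 'e' -> 'p'  (+1)
  3. substitute 's' -> 'e'  (+1)
  4. substitute 't' -> 'r'  (+1)
  5. keep 'a'
  6. keep 't'
  7. keep 'e'
Total edit operations: 4
Edit distance = 4


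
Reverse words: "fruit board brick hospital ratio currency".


Original: "fruit board brick hospital ratio currency"
Words (1..n): fruit | board | brick | hospital | ratio | currency
Reversed (n..1): currency | ratio | hospital | brick | board | fruit
Result = "currency ratio hospital brick board fruit"


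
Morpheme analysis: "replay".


Word: "replay"
Morphemes: re- + play
Each morpheme carries meaning
= 2 morphemes


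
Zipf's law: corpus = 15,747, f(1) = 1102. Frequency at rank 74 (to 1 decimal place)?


Zipf's law: f(r) = f(1) / r
f(1) = 1102
f(74) = 1102 / 74
= 14.9 occurrences


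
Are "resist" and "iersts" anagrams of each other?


Word 1: "resist" → sorted: eirsst
Word 2: "iersts" → sorted: eirsst
Same letters? eirsst == eirsst
Anagram = Yes


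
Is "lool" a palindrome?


Word: "lool"
Reversed: "lool"
Forward == Backward? lool == lool
Palindrome = Yes


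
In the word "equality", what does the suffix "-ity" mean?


Suffix: -ity
Example: equality (equal + -ity)
Meaning = quality of


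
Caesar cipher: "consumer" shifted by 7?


Word: "consumer"
Shift: 7
Each letter → (letter + shift) mod 26:
  'c' (2) + 7 = 9 → 'j'
  'o' (14) + 7 = 21 → 'v'
  'n' (13) + 7 = 20 → 'u'
  's' (18) + 7 = 25 → 'z'
  'u' (20) + 7 = 1 → 'b'
  'm' (12) + 7 = 19 → 't'
  'e' (4) + 7 = 11 → 'l'
  'r' (17) + 7 = 24 → 'y'
Result = "jvuzbtly"


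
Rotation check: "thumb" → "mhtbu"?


Word: "thumb", Candidate: "mhtbu"
Method: check if candidate is substring of word+word
"thumbthumb" contains "mhtbu"? No
Is rotation = No


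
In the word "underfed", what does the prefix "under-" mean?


Prefix: under-
Example: underfed = under- + fed
Meaning = insufficient


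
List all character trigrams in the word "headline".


Word: "headline" (length 8)
Number of trigrams = 8 - 3 + 1 = 6
  Position 0: "hea"
  Position 1: "ead"
  Position 2: "adl"
  Position 3: "dli"
  Position 4: "lin"
  Position 5: "ine"
Trigrams = "hea", "ead", "adl", "dli", "lin", "ine"


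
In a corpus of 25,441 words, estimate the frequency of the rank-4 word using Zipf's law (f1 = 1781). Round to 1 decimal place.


Zipf's law: f(r) = f(1) / r
f(1) = 1781
f(4) = 1781 / 4
= 445.3 occurrences


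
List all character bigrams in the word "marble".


Word: "marble" (length 6)
Number of bigrams = 6 - 2 + 1 = 5
  Position 0: "ma"
  Position 1: "ar"
  Position 2: "rb"
  Position 3: "bl"
  Position 4: "le"
Bigrams = "ma", "ar", "rb", "bl", "le"


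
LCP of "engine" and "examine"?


Word 1: "engine"
Word 2: "examine"
Comparing from start:
  Pos 0: 'e' == 'e'
  Pos 1: 'n' != 'x' (stop)
LCP = "e" (length 1)


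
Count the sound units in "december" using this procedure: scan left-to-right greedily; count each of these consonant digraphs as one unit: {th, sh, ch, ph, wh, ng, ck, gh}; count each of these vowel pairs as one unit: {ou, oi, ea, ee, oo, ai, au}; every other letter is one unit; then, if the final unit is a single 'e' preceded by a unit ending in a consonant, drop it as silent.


Word: "december" (8 letters)
Left-to-right scan:
  [1] 'd' (letter)
  [2] 'e' (letter)
  [3] 'c' (letter)
  [4] 'e' (letter)
  [5] 'm' (letter)
  [6] 'b' (letter)
  [7] 'e' (letter)
  [8] 'r' (letter)
Units from scan: 8
Sound units = 8 units


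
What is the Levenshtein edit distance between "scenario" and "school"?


Word 1: "scenario" (length 8)
Word 2: "school" (length 6)
One optimal edit sequence (insert/delete/substitute each cost 1):
  1. keep 's'
  2. keep 'c'
  3. delete 'e'  (+1)
  4. delete 'n'  (+1)
  5. substitute 'a' -> 'h'  (+1)
  6. substitute 'r' -> 'o'  (+1)
  7. substitute 'i' -> 'o'  (+1)
  8. substitute 'o' -> 'l'  (+1)
Total edit operations: 6
Edit distance = 6


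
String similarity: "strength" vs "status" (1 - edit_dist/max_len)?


Word 1: "strength" (length 8)
Word 2: "status" (length 6)
One optimal edit sequence:
  1. keep 's'
  2. keep 't'
  3. delete 'r'  (+1)
  4. delete 'e'  (+1)
  5. substitute 'n' -> 'a'  (+1)
  6. substitute 'g' -> 't'  (+1)
  7. substitute 't' -> 'u'  (+1)
  8. substitute 'h' -> 's'  (+1)
Edit distance = 6
Max length = max(8, 6) = 8
Similarity = 1 - 6/8
= 0.2500


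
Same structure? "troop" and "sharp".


Pattern of "troop": [0, 1, 2, 2, 3]
Pattern of "sharp": [0, 1, 2, 3, 4]
Patterns do not match
Same pattern = No


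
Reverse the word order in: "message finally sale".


Original: "message finally sale"
Words (1..n): message | finally | sale
Reversed (n..1): sale | finally | message
Result = "sale finally message"


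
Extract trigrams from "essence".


Word: "essence" (length 7)
Number of trigrams = 7 - 3 + 1 = 5
  Position 0: "ess"
  Position 1: "sse"
  Position 2: "sen"
  Position 3: "enc"
  Position 4: "nce"
Trigrams = "ess", "sse", "sen", "enc", "nce"


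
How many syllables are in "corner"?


Word: "corner"
Syllable breakdown: cor / ner
Counting: 2 parts
= 2 syllables


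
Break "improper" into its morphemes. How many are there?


Word: "improper"
Morphemes: im- / proper
Each morpheme carries meaning
= 2 morphemes


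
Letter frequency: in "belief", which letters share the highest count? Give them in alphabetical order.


Word: "belief"
Letter counts:
  'b': 1
  'e': 2
  'f': 1
  'i': 1
  'l': 1
Maximum count = 2
Most frequent = 'e' (2 times each)


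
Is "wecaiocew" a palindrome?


Word: "wecaiocew"
Reversed: "wecoiacew"
Forward == Backward? wecaiocew != wecoiacew
Palindrome = No


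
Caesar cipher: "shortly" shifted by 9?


Word: "shortly"
Shift: 9
Each letter → (letter + shift) mod 26:
  's' (18) + 9 = 1 → 'b'
  'h' (7) + 9 = 16 → 'q'
  'o' (14) + 9 = 23 → 'x'
  'r' (17) + 9 = 0 → 'a'
  't' (19) + 9 = 2 → 'c'
  'l' (11) + 9 = 20 → 'u'
  'y' (24) + 9 = 7 → 'h'
Result = "bqxacuh"


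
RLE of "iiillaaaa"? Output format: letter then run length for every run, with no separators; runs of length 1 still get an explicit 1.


String: "iiillaaaa"
Scanning for consecutive runs:
  'i' x 3
  'l' x 2
  'a' x 4
RLE = "i3l2a4"


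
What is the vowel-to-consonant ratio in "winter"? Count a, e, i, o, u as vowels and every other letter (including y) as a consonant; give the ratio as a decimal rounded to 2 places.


Word: "winter"
Vowels (a,e,i,o,u): 2
Consonants: 4
Ratio = 2/4
= 0.50


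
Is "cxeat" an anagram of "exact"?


Word 1: "exact" → sorted: acetx
Word 2: "cxeat" → sorted: acetx
Same letters? acetx == acetx
Anagram = Yes


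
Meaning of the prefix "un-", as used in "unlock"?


Prefix: un-
Example: unlock (un- + lock)
Meaning = not / reverse


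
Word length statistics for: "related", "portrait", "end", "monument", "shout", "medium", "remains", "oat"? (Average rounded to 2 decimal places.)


Lengths: "related"=7, "portrait"=8, "end"=3, "monument"=8, "shout"=5, "medium"=6, "remains"=7, "oat"=3
Sum = 47, Count = 8
Average = 47/8 = 5.88
= avg=5.88, min=3, max=8


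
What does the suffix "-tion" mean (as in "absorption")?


Suffix: -tion
Example: absorption (absorb + -tion, with a spelling change)
Meaning = act or process


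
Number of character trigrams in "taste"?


Word: "taste" (length 5)
Number of 3-grams = length - 3 + 1 = 5 - 3 + 1
= 3


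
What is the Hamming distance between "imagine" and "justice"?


Comparing character by character (same length = 7):
  Pos 0: 'i' vs 'j' !=
  Pos 1: 'm' vs 'u' !=
  Pos 2: 'a' vs 's' !=
  Pos 3: 'g' vs 't' !=
  Pos 4: 'i' vs 'i' =
  Pos 5: 'n' vs 'c' !=
  Pos 6: 'e' vs 'e' =
Hamming distance = 5


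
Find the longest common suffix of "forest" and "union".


Word 1: "forest"
Word 2: "union"
Comparing from end:
  Pos -1: 't' != 'n' (stop)
LCS = "" (length 0)


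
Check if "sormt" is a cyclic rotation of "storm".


Word: "storm", Candidate: "sormt"
Method: check if candidate is substring of word+word
"stormstorm" contains "sormt"? No
Is rotation = No


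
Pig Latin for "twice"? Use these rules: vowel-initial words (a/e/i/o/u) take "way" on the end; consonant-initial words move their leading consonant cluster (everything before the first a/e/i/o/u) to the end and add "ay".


Word: "twice"
Starts with consonant(s) → move to end, add 'ay'
Consonant cluster: "tw"
Pig Latin = "icetway"


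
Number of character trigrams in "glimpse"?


Word: "glimpse" (length 7)
Number of 3-grams = length - 3 + 1 = 7 - 3 + 1
= 5


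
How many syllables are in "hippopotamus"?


Word: "hippopotamus"
Syllable breakdown: hip-po-pot-a-mus
Counting: 5 parts
= 5 syllables


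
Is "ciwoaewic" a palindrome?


Word: "ciwoaewic"
Reversed: "ciweaowic"
Forward == Backward? ciwoaewic != ciweaowic
Palindrome = No


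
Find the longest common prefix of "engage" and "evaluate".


Word 1: "engage"
Word 2: "evaluate"
Comparing from start:
  Pos 0: 'e' == 'e'
  Pos 1: 'n' != 'v' (stop)
LCP = "e" (length 1)


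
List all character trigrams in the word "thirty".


Word: "thirty" (length 6)
Number of trigrams = 6 - 3 + 1 = 4
  Position 0: "thi"
  Position 1: "hir"
  Position 2: "irt"
  Position 3: "rty"
Trigrams = "thi", "hir", "irt", "rty"


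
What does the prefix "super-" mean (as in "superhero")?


Prefix: super-
As in: superhero -> super- + hero
Meaning = above / beyond


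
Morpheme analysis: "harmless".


Word: "harmless"
Morphemes: harm / -less
Each morpheme carries meaning
= 2 morphemes


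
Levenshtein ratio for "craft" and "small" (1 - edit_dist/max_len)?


Word 1: "craft" (length 5)
Word 2: "small" (length 5)
One optimal edit sequence:
  1. substitute 'c' -> 's'  (+1)
  2. substitute 'r' -> 'm'  (+1)
  3. keep 'a'
  4. substitute 'f' -> 'l'  (+1)
  5. substitute 't' -> 'l'  (+1)
Edit distance = 4
Max length = max(5, 5) = 5
Similarity = 1 - 4/5
= 0.2000


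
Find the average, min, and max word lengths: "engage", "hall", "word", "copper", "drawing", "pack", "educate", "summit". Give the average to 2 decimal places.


Lengths: "engage"=6, "hall"=4, "word"=4, "copper"=6, "drawing"=7, "pack"=4, "educate"=7, "summit"=6
Sum = 44, Count = 8
Average = 44/8 = 5.50
= avg=5.50, min=4, max=7


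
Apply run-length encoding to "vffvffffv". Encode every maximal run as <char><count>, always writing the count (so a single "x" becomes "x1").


String: "vffvffffv"
Scanning for consecutive runs:
  'v' x 1
  'f' x 2
  'v' x 1
  'f' x 4
  'v' x 1
RLE = "v1f2v1f4v1"


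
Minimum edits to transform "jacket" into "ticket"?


Word 1: "jacket" (length 6)
Word 2: "ticket" (length 6)
One optimal edit sequence (insert/delete/substitute each cost 1):
  1. substitute 'j' -> 't'  (+1)
  2. substitute 'a' -> 'i'  (+1)
  3. keep 'c'
  4. keep 'k'
  5. keep 'e'
  6. keep 't'
Total edit operations: 2
Edit distance = 2


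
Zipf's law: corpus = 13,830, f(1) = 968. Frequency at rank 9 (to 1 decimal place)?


Zipf's law: f(r) = f(1) / r
f(1) = 968
f(9) = 968 / 9
= 107.6 occurrences


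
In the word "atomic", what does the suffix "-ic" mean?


Suffix: -ic
Example: atomic = atom + -ic
Meaning = relating to


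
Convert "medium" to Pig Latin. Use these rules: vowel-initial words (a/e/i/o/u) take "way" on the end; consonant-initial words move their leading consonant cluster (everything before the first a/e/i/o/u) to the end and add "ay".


Word: "medium"
Starts with consonant(s) → move to end, add 'ay'
Consonant cluster: "m"
Pig Latin = "ediummay"


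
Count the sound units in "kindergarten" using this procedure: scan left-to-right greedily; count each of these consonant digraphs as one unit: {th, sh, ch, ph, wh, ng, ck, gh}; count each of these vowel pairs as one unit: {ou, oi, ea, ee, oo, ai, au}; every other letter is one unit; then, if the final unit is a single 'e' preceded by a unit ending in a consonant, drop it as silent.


Word: "kindergarten" (12 letters)
Left-to-right scan:
  (1) 'k' (letter)
  (2) 'i' (letter)
  (3) 'n' (letter)
  (4) 'd' (letter)
  (5) 'e' (letter)
  (6) 'r' (letter)
  (7) 'g' (letter)
  (8) 'a' (letter)
  (9) 'r' (letter)
  (10) 't' (letter)
  (11) 'e' (letter)
  (12) 'n' (letter)
Units from scan: 12
Sound units = 12 units


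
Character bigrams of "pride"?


Word: "pride" (length 5)
Number of bigrams = 5 - 2 + 1 = 4
  Position 0: "pr"
  Position 1: "ri"
  Position 2: "id"
  Position 3: "de"
Bigrams = "pr", "ri", "id", "de"


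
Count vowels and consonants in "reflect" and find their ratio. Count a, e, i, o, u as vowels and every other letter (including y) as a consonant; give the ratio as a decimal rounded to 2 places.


Word: "reflect"
Vowels (a,e,i,o,u): 2
Consonants: 5
Ratio = 2/5
= 0.40


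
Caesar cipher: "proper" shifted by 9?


Word: "proper"
Shift: 9
Each letter → (letter + shift) mod 26:
  'p' (15) + 9 = 24 → 'y'
  'r' (17) + 9 = 0 → 'a'
  'o' (14) + 9 = 23 → 'x'
  'p' (15) + 9 = 24 → 'y'
  'e' (4) + 9 = 13 → 'n'
  'r' (17) + 9 = 0 → 'a'
Result = "yaxyna"


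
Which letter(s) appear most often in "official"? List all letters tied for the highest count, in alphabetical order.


Word: "official"
Letter counts:
  'a': 1
  'c': 1
  'f': 2
  'i': 2
  'l': 1
  'o': 1
Maximum count = 2
Most frequent = 'f', 'i' (2 times each)


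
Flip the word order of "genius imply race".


Original: "genius imply race"
Words (1..n): genius | imply | race
Reversed (n..1): race | imply | genius
Result = "race imply genius"


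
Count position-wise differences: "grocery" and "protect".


Comparing character by character (same length = 7):
  Pos 0: 'g' vs 'p' !=
  Pos 1: 'r' vs 'r' =
  Pos 2: 'o' vs 'o' =
  Pos 3: 'c' vs 't' !=
  Pos 4: 'e' vs 'e' =
  Pos 5: 'r' vs 'c' !=
  Pos 6: 'y' vs 't' !=
Hamming distance = 4


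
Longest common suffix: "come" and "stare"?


Word 1: "come"
Word 2: "stare"
Comparing from end:
  Pos -1: 'e' == 'e'
  Pos -2: 'm' != 'r' (stop)
LCS = "e" (length 1)


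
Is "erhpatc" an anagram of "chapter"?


Word 1: "chapter" → sorted: acehprt
Word 2: "erhpatc" → sorted: acehprt
Same letters? acehprt == acehprt
Anagram = Yes


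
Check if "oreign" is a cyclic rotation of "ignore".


Word: "ignore", Candidate: "oreign"
Method: check if candidate is substring of word+word
"ignoreignore" contains "oreign"? Yes
Is rotation = Yes


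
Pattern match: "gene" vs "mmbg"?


Pattern of "gene": [0, 1, 2, 1]
Pattern of "mmbg": [0, 0, 1, 2]
Patterns do not match
Same pattern = No


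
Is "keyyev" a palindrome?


Word: "keyyev"
Reversed: "veyyek"
Forward == Backward? keyyev != veyyek
Palindrome = No


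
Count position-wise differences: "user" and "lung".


Comparing character by character (same length = 4):
  Pos 0: 'u' vs 'l' !=
  Pos 1: 's' vs 'u' !=
  Pos 2: 'e' vs 'n' !=
  Pos 3: 'r' vs 'g' !=
Hamming distance = 4


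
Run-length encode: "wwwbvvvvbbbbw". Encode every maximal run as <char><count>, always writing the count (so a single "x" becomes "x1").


String: "wwwbvvvvbbbbw"
Scanning for consecutive runs:
  'w' x 3
  'b' x 1
  'v' x 4
  'b' x 4
  'w' x 1
RLE = "w3b1v4b4w1"


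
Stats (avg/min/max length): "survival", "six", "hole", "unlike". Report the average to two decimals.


Lengths: "survival"=8, "six"=3, "hole"=4, "unlike"=6
Sum = 21, Count = 4
Average = 21/4 = 5.25
= avg=5.25, min=3, max=8


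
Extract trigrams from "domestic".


Word: "domestic" (length 8)
Number of trigrams = 8 - 3 + 1 = 6
  Position 0: "dom"
  Position 1: "ome"
  Position 2: "mes"
  Position 3: "est"
  Position 4: "sti"
  Position 5: "tic"
Trigrams = "dom", "ome", "mes", "est", "sti", "tic"


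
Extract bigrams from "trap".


Word: "trap" (length 4)
Number of bigrams = 4 - 2 + 1 = 3
  Position 0: "tr"
  Position 1: "ra"
  Position 2: "ap"
Bigrams = "tr", "ra", "ap"


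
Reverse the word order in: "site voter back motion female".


Original: "site voter back motion female"
Words (1..n): site | voter | back | motion | female
Reversed (n..1): female | motion | back | voter | site
Result = "female motion back voter site"


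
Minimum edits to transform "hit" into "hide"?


Word 1: "hit" (length 3)
Word 2: "hide" (length 4)
One optimal edit sequence (insert/delete/substitute each cost 1):
  1. keep 'h'
  2. keep 'i'
  3. insert 'd'  (+1)
  4. substitute 't' -> 'e'  (+1)
Total edit operations: 2
Edit distance = 2


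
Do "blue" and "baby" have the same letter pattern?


Pattern of "blue": [0, 1, 2, 3]
Pattern of "baby": [0, 1, 0, 2]
Patterns do not match
Same pattern = No


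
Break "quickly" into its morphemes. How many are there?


Word: "quickly"
Morphemes: quick / -ly
Each morpheme carries meaning
= 2 morphemes


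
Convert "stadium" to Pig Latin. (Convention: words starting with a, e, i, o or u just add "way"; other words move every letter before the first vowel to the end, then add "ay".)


Word: "stadium"
Starts with consonant(s) → move to end, add 'ay'
Consonant cluster: "st"
Pig Latin = "adiumstay"


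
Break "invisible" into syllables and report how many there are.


Word: "invisible"
Syllable breakdown: in / vis / i / ble
Counting: 4 parts
= 4 syllables


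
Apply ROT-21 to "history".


Word: "history"
Shift: 21
Each letter → (letter + shift) mod 26:
  'h' (7) + 21 = 2 → 'c'
  'i' (8) + 21 = 3 → 'd'
  's' (18) + 21 = 13 → 'n'
  't' (19) + 21 = 14 → 'o'
  'o' (14) + 21 = 9 → 'j'
  'r' (17) + 21 = 12 → 'm'
  'y' (24) + 21 = 19 → 't'
Result = "cdnojmt"


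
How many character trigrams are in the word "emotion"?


Word: "emotion" (length 7)
Number of 3-grams = length - 3 + 1 = 7 - 3 + 1
= 5


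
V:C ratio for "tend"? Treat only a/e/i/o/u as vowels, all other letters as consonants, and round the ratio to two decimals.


Word: "tend"
Vowels (a,e,i,o,u): 1
Consonants: 3
Ratio = 1/3
= 0.33


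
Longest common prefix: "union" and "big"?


Word 1: "union"
Word 2: "big"
Comparing from start:
  Pos 0: 'u' != 'b' (stop)
LCP = "" (length 0)


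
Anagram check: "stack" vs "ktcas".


Word 1: "stack" → sorted: ackst
Word 2: "ktcas" → sorted: ackst
Same letters? ackst == ackst
Anagram = Yes


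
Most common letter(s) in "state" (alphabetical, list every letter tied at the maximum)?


Word: "state"
Letter counts:
  'a': 1
  'e': 1
  's': 1
  't': 2
Maximum count = 2
Most frequent = 't' (2 times each)


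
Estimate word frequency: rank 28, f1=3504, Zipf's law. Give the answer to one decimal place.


Zipf's law: f(r) = f(1) / r
f(1) = 3504
f(28) = 3504 / 28
= 125.1 occurrences


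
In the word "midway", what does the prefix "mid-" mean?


Prefix: mid-
Example: midway = mid- + way
Meaning = middle


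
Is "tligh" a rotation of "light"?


Word: "light", Candidate: "tligh"
Method: check if candidate is substring of word+word
"lightlight" contains "tligh"? Yes
Is rotation = Yes


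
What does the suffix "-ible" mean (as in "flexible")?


Suffix: -ible
As in: flexible -> flex + -ible
Meaning = capable of


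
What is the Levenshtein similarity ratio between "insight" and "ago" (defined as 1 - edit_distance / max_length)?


Word 1: "insight" (length 7)
Word 2: "ago" (length 3)
One optimal edit sequence:
  1. delete 'i'  (+1)
  2. delete 'n'  (+1)
  3. delete 's'  (+1)
  4. substitute 'i' -> 'a'  (+1)
  5. keep 'g'
  6. delete 'h'  (+1)
  7. substitute 't' -> 'o'  (+1)
Edit distance = 6
Max length = max(7, 3) = 7
Similarity = 1 - 6/7
= 0.1429


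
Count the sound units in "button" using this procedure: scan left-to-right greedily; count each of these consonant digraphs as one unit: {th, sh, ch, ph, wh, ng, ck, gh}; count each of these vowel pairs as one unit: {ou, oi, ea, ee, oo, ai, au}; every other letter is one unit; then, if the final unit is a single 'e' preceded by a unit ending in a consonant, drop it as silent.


Word: "button" (6 letters)
Left-to-right scan:
  [1] 'b' (letter)
  [2] 'u' (letter)
  [3] 't' (letter)
  [4] 't' (letter)
  [5] 'o' (letter)
  [6] 'n' (letter)
Units from scan: 6
Sound units = 6 units


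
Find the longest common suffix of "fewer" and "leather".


Word 1: "fewer"
Word 2: "leather"
Comparing from end:
  Pos -1: 'r' == 'r'
  Pos -2: 'e' == 'e'
  Pos -3: 'w' != 'h' (stop)
LCS = "er" (length 2)


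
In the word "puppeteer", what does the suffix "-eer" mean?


Suffix: -eer
As in: puppeteer -> puppet + -eer
Meaning = one who is concerned with


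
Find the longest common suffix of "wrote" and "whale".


Word 1: "wrote"
Word 2: "whale"
Comparing from end:
  Pos -1: 'e' == 'e'
  Pos -2: 't' != 'l' (stop)
LCS = "e" (length 1)


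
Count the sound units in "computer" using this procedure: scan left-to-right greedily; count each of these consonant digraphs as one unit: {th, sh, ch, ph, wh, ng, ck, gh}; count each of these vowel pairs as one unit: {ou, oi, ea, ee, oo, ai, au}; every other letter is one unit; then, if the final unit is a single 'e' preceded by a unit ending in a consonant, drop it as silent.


Word: "computer" (8 letters)
Left-to-right scan:
  (1) 'c' (letter)
  (2) 'o' (letter)
  (3) 'm' (letter)
  (4) 'p' (letter)
  (5) 'u' (letter)
  (6) 't' (letter)
  (7) 'e' (letter)
  (8) 'r' (letter)
Units from scan: 8
Sound units = 8 units


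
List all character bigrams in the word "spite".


Word: "spite" (length 5)
Number of bigrams = 5 - 2 + 1 = 4
  Position 0: "sp"
  Position 1: "pi"
  Position 2: "it"
  Position 3: "te"
Bigrams = "sp", "pi", "it", "te"


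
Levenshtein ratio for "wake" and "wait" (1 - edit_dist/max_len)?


Word 1: "wake" (length 4)
Word 2: "wait" (length 4)
One optimal edit sequence:
  1. keep 'w'
  2. keep 'a'
  3. substitute 'k' -> 'i'  (+1)
  4. substitute 'e' -> 't'  (+1)
Edit distance = 2
Max length = max(4, 4) = 4
Similarity = 1 - 2/4
= 0.5000
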